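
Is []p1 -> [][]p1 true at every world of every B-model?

No, not valid

Tableau for the negation ~([]p1 -> [][]p1):
1. ~([]p1 -> [][]p1), 0
2. []p1, 0
3. ~[][]p1, 0
4. p1, 0
5. ~[]p1, 1
6. p1, 1
7. ~p1, 2
Accessibility: 0R0, 0R1, 1R0, 1R1, 1R2, 2R1, 2R2
The negation has an open branch (countermodel exists).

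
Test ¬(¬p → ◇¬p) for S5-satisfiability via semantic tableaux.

Unsatisfiable

1. ¬(¬p → ◇¬p), w0
2. ¬p, w0
3. ¬◇¬p, w0
4. p, w0
Accessibility: w0Rw0
Branch closes: p and ¬p both at w0.
Every branch closes; the branch above is one of them.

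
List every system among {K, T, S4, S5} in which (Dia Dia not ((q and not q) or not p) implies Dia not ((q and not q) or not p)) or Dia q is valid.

S4-tableau for the negation not ((Dia Dia not ((q and not q) or not p) implies Dia not ((q and not q) or not p)) or Dia q):
1. not ((Dia Dia not ((q and not q) or not p) implies Dia not ((q and not q) or not p)) or Dia q), u
2. not (Dia Dia not ((q and not q) or not p) implies Dia not ((q and not q) or not p)), u
3. not Dia q, u
4. Dia Dia not ((q and not q) or not p), u
5. not Dia not ((q and not q) or not p), u
6. not q, u
7. (q and not q) or not p, u
8. not p, u
9. Dia not ((q and not q) or not p), v
10. not q, v
11. (q and not q) or not p, v
12. not p, v
13. not ((q and not q) or not p), w
14. not (q and not q), w
15. p, w
16. not q, w
17. (q and not q) or not p, w
18. q and not q, w
19. q, w
Accessibility: uRu, uRv, uRw, vRv, vRw, wRw
Branch closes: q and not q both at w.
Every branch closes (one shown): valid in S4, hence also in S5 (every theorem of S4 is a theorem of S5).
T-tableau for the negation not ((Dia Dia not ((q and not q) or not p) implies Dia not ((q and not q) or not p)) or Dia q):
1. not ((Dia Dia not ((q and not q) or not p) implies Dia not ((q and not q) or not p)) or Dia q), u
2. not (Dia Dia not ((q and not q) or not p) implies Dia not ((q and not q) or not p)), u
3. not Dia q, u
4. Dia Dia not ((q and not q) or not p), u
5. not Dia not ((q and not q) or not p), u
6. not q, u
7. (q and not q) or not p, u
8. not p, u
9. Dia not ((q and not q) or not p), v
10. not q, v
11. (q and not q) or not p, v
12. not p, v
13. not ((q and not q) or not p), w
14. not (q and not q), w
15. p, w
16. q, w
Accessibility: uRu, uRv, vRv, vRw, wRw
Complete open branch: countermodel on a T-frame, so not valid in T, nor in K (the same frame is also a K-frame).

S4, S5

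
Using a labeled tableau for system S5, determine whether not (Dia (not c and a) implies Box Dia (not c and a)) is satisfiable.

1. not (Dia (not c and a) implies Box Dia (not c and a)), u
2. Dia (not c and a), u   [neg-implies-rule on 1]
3. not Box Dia (not c and a), u   [neg-implies-rule on 1]
4. not c and a, v   [Dia-rule on 2: fresh world v, uRv]
5. not c, v   [and-rule on 4]
6. a, v   [and-rule on 4]
7. not Dia (not c and a), w   [neg-Box-rule on 3: fresh world w, uRw]
8. not (not c and a), u   [neg-Dia-rule on 7 via wRu]
9. not (not c and a), v   [neg-Dia-rule on 7 via wRv]
10. not (not c and a), w   [neg-Dia-rule on 7 via wRw]
11. not a, u   [neg-and-rule on 8 (branches; this branch)]
12. not a, v   [neg-and-rule on 9 (branches; this branch)]
Accessibility: uRu, uRv, uRw, vRu, vRv, vRw, wRu, wRv, wRw
Branch closes: a and not a both at v.
Every branch closes; the branch above is one of them.

No, unsatisfiable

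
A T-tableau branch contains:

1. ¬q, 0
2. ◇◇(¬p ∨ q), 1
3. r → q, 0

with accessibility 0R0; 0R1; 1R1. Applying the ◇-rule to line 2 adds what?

a fresh world 2 with 1R2, and ◇(¬p ∨ q) at 2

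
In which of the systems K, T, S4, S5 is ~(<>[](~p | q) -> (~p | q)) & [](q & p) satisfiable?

K

T-tableau for the formula:
1. ~(<>[](~p | q) -> (~p | q)) & [](q & p), w0
2. ~(<>[](~p | q) -> (~p | q)), w0   [&-rule on 1]
3. [](q & p), w0   [&-rule on 1]
4. <>[](~p | q), w0   [~->-rule on 2]
5. ~(~p | q), w0   [~->-rule on 2]
6. p, w0   [~|-rule on 5]
7. ~q, w0   [~|-rule on 5]
8. q & p, w0   [[]-rule on 3 via w0Rw0]
9. q, w0   [&-rule on 8]
Accessibility: w0Rw0
Branch closes: q and ~q both at w0.
Every branch closes (one shown): unsatisfiable in T, hence also in S4, S5 (every S4/S5-frame is a T-frame).
K-tableau for the formula:
1. ~(<>[](~p | q) -> (~p | q)) & [](q & p), w0
2. ~(<>[](~p | q) -> (~p | q)), w0   [&-rule on 1]
3. [](q & p), w0   [&-rule on 1]
4. <>[](~p | q), w0   [~->-rule on 2]
5. ~(~p | q), w0   [~->-rule on 2]
6. p, w0   [~|-rule on 5]
7. ~q, w0   [~|-rule on 5]
8. [](~p | q), w1   [<>-rule on 4: fresh world w1, w0Rw1]
9. q & p, w1   [[]-rule on 3 via w0Rw1]
10. q, w1   [&-rule on 9]
11. p, w1   [&-rule on 9]
Accessibility: w0Rw1
Complete open branch: satisfiable in K.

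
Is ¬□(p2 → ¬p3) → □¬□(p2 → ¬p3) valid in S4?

Tableau for the negation ¬(¬□(p2 → ¬p3) → □¬□(p2 → ¬p3)):
1. ¬(¬□(p2 → ¬p3) → □¬□(p2 → ¬p3)), u
2. ¬□(p2 → ¬p3), u
3. ¬□¬□(p2 → ¬p3), u
4. ¬(p2 → ¬p3), v
5. p2, v
6. p3, v
7. □(p2 → ¬p3), w
8. p2 → ¬p3, w
9. ¬p3, w
Accessibility: uRu, uRv, uRw, vRv, wRw
The negation has an open branch (countermodel exists).

No, not valid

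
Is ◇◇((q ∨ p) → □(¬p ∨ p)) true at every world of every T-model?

Tableau for the negation ¬◇◇((q ∨ p) → □(¬p ∨ p)):
1. ¬◇◇((q ∨ p) → □(¬p ∨ p)), 0
2. ¬◇((q ∨ p) → □(¬p ∨ p)), 0
3. ¬((q ∨ p) → □(¬p ∨ p)), 0
4. q ∨ p, 0
5. ¬□(¬p ∨ p), 0
6. p, 0
7. ¬(¬p ∨ p), 1
8. p, 1
9. ¬p, 1
Accessibility: 0R0, 0R1, 1R1
Branch closes: p and ¬p both at 1.
Every branch of the negation's tableau closes; the branch above is one of them.

Yes, valid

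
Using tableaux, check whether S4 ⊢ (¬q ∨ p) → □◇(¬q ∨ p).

No, not valid

Tableau for the negation ¬((¬q ∨ p) → □◇(¬q ∨ p)):
1. ¬((¬q ∨ p) → □◇(¬q ∨ p)), 0
2. ¬q ∨ p, 0   [¬→-rule on 1]
3. ¬□◇(¬q ∨ p), 0   [¬→-rule on 1]
4. p, 0   [∨-rule on 2 (branches; this branch)]
5. ¬◇(¬q ∨ p), 1   [¬□-rule on 3: fresh world 1, 0R1]
6. ¬(¬q ∨ p), 1   [¬◇-rule on 5 via 1R1]
7. q, 1   [¬∨-rule on 6]
8. ¬p, 1   [¬∨-rule on 6]
Accessibility: 0R0, 0R1, 1R1
The negation has an open branch (countermodel exists).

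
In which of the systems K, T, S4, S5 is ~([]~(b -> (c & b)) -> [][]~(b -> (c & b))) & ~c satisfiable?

K, T

T-tableau for the formula:
1. ~([]~(b -> (c & b)) -> [][]~(b -> (c & b))) & ~c, w0
2. ~([]~(b -> (c & b)) -> [][]~(b -> (c & b))), w0
3. ~c, w0
4. []~(b -> (c & b)), w0
5. ~[][]~(b -> (c & b)), w0
6. ~(b -> (c & b)), w0
7. b, w0
8. ~(c & b), w0
9. ~[]~(b -> (c & b)), w1
10. ~(b -> (c & b)), w1
11. b, w1
12. ~(c & b), w1
13. ~c, w1
14. b -> (c & b), w2
15. c & b, w2
16. c, w2
17. b, w2
Accessibility: w0Rw0, w0Rw1, w1Rw1, w1Rw2, w2Rw2
Complete open branch: satisfiable in T, hence also in K (this T-model is also a K-model).
S4-tableau for the formula:
1. ~([]~(b -> (c & b)) -> [][]~(b -> (c & b))) & ~c, w0
2. ~([]~(b -> (c & b)) -> [][]~(b -> (c & b))), w0
3. ~c, w0
4. []~(b -> (c & b)), w0
5. ~[][]~(b -> (c & b)), w0
6. ~(b -> (c & b)), w0
7. b, w0
8. ~(c & b), w0
9. ~[]~(b -> (c & b)), w1
10. ~(b -> (c & b)), w1
11. b, w1
12. ~(c & b), w1
13. ~c, w1
14. b -> (c & b), w2
15. ~(b -> (c & b)), w2
16. b, w2
17. ~(c & b), w2
18. c & b, w2
19. c, w2
20. ~b, w2
Accessibility: w0Rw0, w0Rw1, w0Rw2, w1Rw1, w1Rw2, w2Rw2
Branch closes: b and ~b both at w2.
Every branch closes (one shown): unsatisfiable in S4, hence also in S5 (every S5-frame is an S4-frame).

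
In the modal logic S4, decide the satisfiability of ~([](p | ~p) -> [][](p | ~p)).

1. ~([](p | ~p) -> [][](p | ~p)), w0
2. [](p | ~p), w0
3. ~[][](p | ~p), w0
4. p | ~p, w0
5. ~p, w0
6. ~[](p | ~p), w1
7. p | ~p, w1
8. ~p, w1
9. ~(p | ~p), w2
10. ~p, w2
11. p, w2
Accessibility: w0Rw0, w0Rw1, w0Rw2, w1Rw1, w1Rw2, w2Rw2
Branch closes: p and ~p both at w2.
All branches of the tableau close; one closing branch shown above.

Unsatisfiable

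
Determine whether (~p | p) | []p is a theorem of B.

Valid

Tableau for the negation ~((~p | p) | []p):
1. ~((~p | p) | []p), 0
2. ~(~p | p), 0   [~|-rule on 1]
3. ~[]p, 0   [~|-rule on 1]
4. p, 0   [~|-rule on 2]
5. ~p, 0   [~|-rule on 2]
Accessibility: 0R0
Branch closes: p and ~p both at 0.
All branches of the negation close; one closing branch shown above.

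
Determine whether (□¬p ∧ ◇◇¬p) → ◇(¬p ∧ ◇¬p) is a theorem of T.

Tableau for the negation ¬((□¬p ∧ ◇◇¬p) → ◇(¬p ∧ ◇¬p)):
1. ¬((□¬p ∧ ◇◇¬p) → ◇(¬p ∧ ◇¬p)), u
2. □¬p ∧ ◇◇¬p, u
3. ¬◇(¬p ∧ ◇¬p), u
4. □¬p, u
5. ◇◇¬p, u
6. ¬(¬p ∧ ◇¬p), u
7. ¬p, u
8. ¬◇¬p, u
9. p, u
Accessibility: uRu
Branch closes: p and ¬p both at u.
All branches of the negation close; one closing branch shown above.

Valid in T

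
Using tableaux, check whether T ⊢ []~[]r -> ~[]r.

Tableau for the negation ~([]~[]r -> ~[]r):
1. ~([]~[]r -> ~[]r), u
2. []~[]r, u
3. []r, u
4. ~[]r, u
5. r, u
6. ~r, v
7. ~[]r, v
8. r, v
Accessibility: uRu, uRv, vRv
Branch closes: r and ~r both at v.
Every branch of the negation's tableau closes; the branch above is one of them.

Valid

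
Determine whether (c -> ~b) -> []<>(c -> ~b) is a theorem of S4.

Invalid (countermodel exists)

Tableau for the negation ~((c -> ~b) -> []<>(c -> ~b)):
1. ~((c -> ~b) -> []<>(c -> ~b)), w0
2. c -> ~b, w0   [~->-rule on 1]
3. ~[]<>(c -> ~b), w0   [~->-rule on 1]
4. ~b, w0   [->-rule on 2 (branches; this branch)]
5. ~<>(c -> ~b), w1   [~[]-rule on 3: fresh world w1, w0Rw1]
6. ~(c -> ~b), w1   [~<>-rule on 5 via w1Rw1]
7. c, w1   [~->-rule on 6]
8. b, w1   [~->-rule on 6]
Accessibility: w0Rw0, w0Rw1, w1Rw1
The negation has an open branch (countermodel exists).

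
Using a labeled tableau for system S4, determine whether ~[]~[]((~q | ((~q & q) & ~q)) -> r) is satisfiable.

Satisfiable

1. ~[]~[]((~q | ((~q & q) & ~q)) -> r), w0
2. []((~q | ((~q & q) & ~q)) -> r), w1
3. (~q | ((~q & q) & ~q)) -> r, w1
4. r, w1
Accessibility: w0Rw0, w0Rw1, w1Rw1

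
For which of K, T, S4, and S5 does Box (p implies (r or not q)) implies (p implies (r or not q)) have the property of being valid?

T, S4, S5

K-tableau for the negation not (Box (p implies (r or not q)) implies (p implies (r or not q))):
1. not (Box (p implies (r or not q)) implies (p implies (r or not q))), w0
2. Box (p implies (r or not q)), w0
3. not (p implies (r or not q)), w0
4. p, w0
5. not (r or not q), w0
6. not r, w0
7. q, w0
Complete open branch: countermodel on a K-frame, so not valid in K.
T-tableau for the negation not (Box (p implies (r or not q)) implies (p implies (r or not q))):
1. not (Box (p implies (r or not q)) implies (p implies (r or not q))), w0
2. Box (p implies (r or not q)), w0
3. not (p implies (r or not q)), w0
4. p, w0
5. not (r or not q), w0
6. not r, w0
7. q, w0
8. p implies (r or not q), w0
9. r or not q, w0
10. not q, w0
Accessibility: w0Rw0
Branch closes: q and not q both at w0.
Every branch closes (one shown): valid in T, hence also in S4, S5 (every theorem of T is a theorem of S4 and S5).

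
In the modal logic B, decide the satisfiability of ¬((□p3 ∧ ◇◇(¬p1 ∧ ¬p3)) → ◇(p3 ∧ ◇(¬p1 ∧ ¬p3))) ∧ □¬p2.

1. ¬((□p3 ∧ ◇◇(¬p1 ∧ ¬p3)) → ◇(p3 ∧ ◇(¬p1 ∧ ¬p3))) ∧ □¬p2, 0
2. ¬((□p3 ∧ ◇◇(¬p1 ∧ ¬p3)) → ◇(p3 ∧ ◇(¬p1 ∧ ¬p3))), 0   [∧-rule on 1]
3. □¬p2, 0   [∧-rule on 1]
4. □p3 ∧ ◇◇(¬p1 ∧ ¬p3), 0   [¬→-rule on 2]
5. ¬◇(p3 ∧ ◇(¬p1 ∧ ¬p3)), 0   [¬→-rule on 2]
6. □p3, 0   [∧-rule on 4]
7. ◇◇(¬p1 ∧ ¬p3), 0   [∧-rule on 4]
8. ¬p2, 0   [□-rule on 3 via 0R0]
9. ¬(p3 ∧ ◇(¬p1 ∧ ¬p3)), 0   [¬◇-rule on 5 via 0R0]
10. p3, 0   [□-rule on 6 via 0R0]
11. ¬◇(¬p1 ∧ ¬p3), 0   [¬∧-rule on 9 (branches; this branch)]
12. ¬(¬p1 ∧ ¬p3), 0   [¬◇-rule on 11 via 0R0]
13. ◇(¬p1 ∧ ¬p3), 1   [◇-rule on 7: fresh world 1, 0R1]
14. ¬p2, 1   [□-rule on 3 via 0R1]
15. ¬(p3 ∧ ◇(¬p1 ∧ ¬p3)), 1   [¬◇-rule on 5 via 0R1]
16. p3, 1   [□-rule on 6 via 0R1]
17. ¬(¬p1 ∧ ¬p3), 1   [¬◇-rule on 11 via 0R1]
18. ¬◇(¬p1 ∧ ¬p3), 1   [¬∧-rule on 15 (branches; this branch)]
19. ¬p1 ∧ ¬p3, 2   [◇-rule on 13: fresh world 2, 1R2]
20. ¬p1, 2   [∧-rule on 19]
21. ¬p3, 2   [∧-rule on 19]
22. ¬(¬p1 ∧ ¬p3), 2   [¬◇-rule on 18 via 1R2]
23. p3, 2   [¬∧-rule on 22 (branches; this branch)]
Accessibility: 0R0, 0R1, 1R0, 1R1, 1R2, 2R1, 2R2
Branch closes: p3 and ¬p3 both at 2.
All branches of the tableau close; one closing branch shown above.

Unsatisfiable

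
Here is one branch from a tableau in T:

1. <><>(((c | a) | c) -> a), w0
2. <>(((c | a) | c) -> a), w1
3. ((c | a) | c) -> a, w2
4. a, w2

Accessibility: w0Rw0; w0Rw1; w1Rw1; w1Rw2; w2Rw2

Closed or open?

No, open

No world carries both an atom and its negation.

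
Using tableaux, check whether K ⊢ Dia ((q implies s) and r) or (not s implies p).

No, not valid

Tableau for the negation not (Dia ((q implies s) and r) or (not s implies p)):
1. not (Dia ((q implies s) and r) or (not s implies p)), w0
2. not Dia ((q implies s) and r), w0
3. not (not s implies p), w0
4. not s, w0
5. not p, w0
The negation has an open branch (countermodel exists).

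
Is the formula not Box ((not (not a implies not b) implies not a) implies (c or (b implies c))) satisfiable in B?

Satisfiable (open branch found)

1. not Box ((not (not a implies not b) implies not a) implies (c or (b implies c))), 0
2. not ((not (not a implies not b) implies not a) implies (c or (b implies c))), 1
3. not (not a implies not b) implies not a, 1
4. not (c or (b implies c)), 1
5. not c, 1
6. not (b implies c), 1
7. b, 1
8. not a, 1
Accessibility: 0R0, 0R1, 1R0, 1R1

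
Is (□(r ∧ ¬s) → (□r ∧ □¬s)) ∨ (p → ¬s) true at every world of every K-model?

Tableau for the negation ¬((□(r ∧ ¬s) → (□r ∧ □¬s)) ∨ (p → ¬s)):
1. ¬((□(r ∧ ¬s) → (□r ∧ □¬s)) ∨ (p → ¬s)), w0
2. ¬(□(r ∧ ¬s) → (□r ∧ □¬s)), w0
3. ¬(p → ¬s), w0
4. □(r ∧ ¬s), w0
5. ¬(□r ∧ □¬s), w0
6. p, w0
7. s, w0
8. ¬□¬s, w0
9. s, w1
10. r ∧ ¬s, w1
11. r, w1
12. ¬s, w1
Accessibility: w0Rw1
Branch closes: s and ¬s both at w1.
All branches of the negation close; one closing branch shown above.

Valid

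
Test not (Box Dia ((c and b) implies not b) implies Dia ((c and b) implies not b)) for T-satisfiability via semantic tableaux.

1. not (Box Dia ((c and b) implies not b) implies Dia ((c and b) implies not b)), u
2. Box Dia ((c and b) implies not b), u
3. not Dia ((c and b) implies not b), u
4. Dia ((c and b) implies not b), u
5. not ((c and b) implies not b), u
6. c and b, u
7. b, u
8. c, u
9. (c and b) implies not b, v
10. Dia ((c and b) implies not b), v
11. not ((c and b) implies not b), v
12. c and b, v
13. b, v
14. c, v
15. not (c and b), v
16. not b, v
Accessibility: uRu, uRv, vRv
Branch closes: b and not b both at v.
Every branch closes; the branch above is one of them.

Unsatisfiable (every branch closes)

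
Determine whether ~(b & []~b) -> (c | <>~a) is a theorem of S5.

Tableau for the negation ~(~(b & []~b) -> (c | <>~a)):
1. ~(~(b & []~b) -> (c | <>~a)), 0
2. ~(b & []~b), 0   [~->-rule on 1]
3. ~(c | <>~a), 0   [~->-rule on 1]
4. ~c, 0   [~|-rule on 3]
5. ~<>~a, 0   [~|-rule on 3]
6. a, 0   [~<>-rule on 5 via 0R0]
7. ~[]~b, 0   [~&-rule on 2 (branches; this branch)]
8. b, 1   [~[]-rule on 7: fresh world 1, 0R1]
9. a, 1   [~<>-rule on 5 via 0R1]
Accessibility: 0R0, 0R1, 1R0, 1R1
The negation has an open branch (countermodel exists).

No, not valid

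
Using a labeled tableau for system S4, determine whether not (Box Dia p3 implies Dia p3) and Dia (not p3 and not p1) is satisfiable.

Unsatisfiable (every branch closes)

1. not (Box Dia p3 implies Dia p3) and Dia (not p3 and not p1), u
2. not (Box Dia p3 implies Dia p3), u
3. Dia (not p3 and not p1), u
4. Box Dia p3, u
5. not Dia p3, u
6. Dia p3, u
7. not p3, u
8. not p3 and not p1, v
9. not p3, v
10. not p1, v
11. Dia p3, v
12. p3, w
13. Dia p3, w
14. not p3, w
Accessibility: uRu, uRv, uRw, vRv, wRw
Branch closes: p3 and not p3 both at w.
All branches of the tableau close; one closing branch shown above.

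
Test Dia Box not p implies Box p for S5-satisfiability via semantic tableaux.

1. Dia Box not p implies Box p, 0
2. Box p, 0   [implies-rule on 1 (branches; this branch)]
3. p, 0   [Box-rule on 2 via 0R0]
Accessibility: 0R0

Satisfiable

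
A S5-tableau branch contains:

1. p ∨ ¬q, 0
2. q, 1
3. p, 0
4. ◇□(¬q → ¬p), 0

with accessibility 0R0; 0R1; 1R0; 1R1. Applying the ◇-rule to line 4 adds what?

a fresh world 2 with 0R2, and □(¬q → ¬p) at 2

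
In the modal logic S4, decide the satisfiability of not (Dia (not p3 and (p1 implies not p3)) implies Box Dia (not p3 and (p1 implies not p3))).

Satisfiable (open branch found)

1. not (Dia (not p3 and (p1 implies not p3)) implies Box Dia (not p3 and (p1 implies not p3))), u
2. Dia (not p3 and (p1 implies not p3)), u   [neg-implies-rule on 1]
3. not Box Dia (not p3 and (p1 implies not p3)), u   [neg-implies-rule on 1]
4. not p3 and (p1 implies not p3), v   [Dia-rule on 2: fresh world v, uRv]
5. not p3, v   [and-rule on 4]
6. p1 implies not p3, v   [and-rule on 4]
7. not Dia (not p3 and (p1 implies not p3)), w   [neg-Box-rule on 3: fresh world w, uRw]
8. not (not p3 and (p1 implies not p3)), w   [neg-Dia-rule on 7 via wRw]
9. not (p1 implies not p3), w   [neg-and-rule on 8 (branches; this branch)]
10. p1, w   [neg-implies-rule on 9]
11. p3, w   [neg-implies-rule on 9]
Accessibility: uRu, uRv, uRw, vRv, wRw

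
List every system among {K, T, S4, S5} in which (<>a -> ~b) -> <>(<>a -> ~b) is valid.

T, S4, S5

K-tableau for the negation ~((<>a -> ~b) -> <>(<>a -> ~b)):
1. ~((<>a -> ~b) -> <>(<>a -> ~b)), u
2. <>a -> ~b, u   [~->-rule on 1]
3. ~<>(<>a -> ~b), u   [~->-rule on 1]
4. ~b, u   [->-rule on 2 (branches; this branch)]
Complete open branch: countermodel on a K-frame, so not valid in K.
T-tableau for the negation ~((<>a -> ~b) -> <>(<>a -> ~b)):
1. ~((<>a -> ~b) -> <>(<>a -> ~b)), u
2. <>a -> ~b, u   [~->-rule on 1]
3. ~<>(<>a -> ~b), u   [~->-rule on 1]
4. ~(<>a -> ~b), u   [~<>-rule on 3 via uRu]
5. <>a, u   [~->-rule on 4]
6. b, u   [~->-rule on 4]
7. ~<>a, u   [->-rule on 2 (branches; this branch)]
8. ~a, u   [~<>-rule on 7 via uRu]
9. a, v   [<>-rule on 5: fresh world v, uRv]
10. ~(<>a -> ~b), v   [~<>-rule on 3 via uRv]
11. <>a, v   [~->-rule on 10]
12. b, v   [~->-rule on 10]
13. ~a, v   [~<>-rule on 7 via uRv]
Accessibility: uRu, uRv, vRv
Branch closes: a and ~a both at v.
Every branch closes (one shown): valid in T, hence also in S4, S5 (every theorem of T is a theorem of S4 and S5).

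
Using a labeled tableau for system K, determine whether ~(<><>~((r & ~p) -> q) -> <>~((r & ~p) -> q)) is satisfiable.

1. ~(<><>~((r & ~p) -> q) -> <>~((r & ~p) -> q)), w0
2. <><>~((r & ~p) -> q), w0
3. ~<>~((r & ~p) -> q), w0
4. <>~((r & ~p) -> q), w1
5. (r & ~p) -> q, w1
6. q, w1
7. ~((r & ~p) -> q), w2
8. r & ~p, w2
9. ~q, w2
10. r, w2
11. ~p, w2
Accessibility: w0Rw1, w1Rw2

Satisfiable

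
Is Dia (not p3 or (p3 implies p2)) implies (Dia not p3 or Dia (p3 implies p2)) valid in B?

Tableau for the negation not (Dia (not p3 or (p3 implies p2)) implies (Dia not p3 or Dia (p3 implies p2))):
1. not (Dia (not p3 or (p3 implies p2)) implies (Dia not p3 or Dia (p3 implies p2))), w0
2. Dia (not p3 or (p3 implies p2)), w0
3. not (Dia not p3 or Dia (p3 implies p2)), w0
4. not Dia not p3, w0
5. not Dia (p3 implies p2), w0
6. p3, w0
7. not (p3 implies p2), w0
8. not p2, w0
9. not p3 or (p3 implies p2), w1
10. p3, w1
11. not (p3 implies p2), w1
12. not p2, w1
13. p3 implies p2, w1
14. p2, w1
Accessibility: w0Rw0, w0Rw1, w1Rw0, w1Rw1
Branch closes: p2 and not p2 both at w1.
All branches of the negation close; one closing branch shown above.

Yes, valid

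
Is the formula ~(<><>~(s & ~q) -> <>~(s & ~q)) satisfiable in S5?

1. ~(<><>~(s & ~q) -> <>~(s & ~q)), 0
2. <><>~(s & ~q), 0   [~->-rule on 1]
3. ~<>~(s & ~q), 0   [~->-rule on 1]
4. s & ~q, 0   [~<>-rule on 3 via 0R0]
5. s, 0   [&-rule on 4]
6. ~q, 0   [&-rule on 4]
7. <>~(s & ~q), 1   [<>-rule on 2: fresh world 1, 0R1]
8. s & ~q, 1   [~<>-rule on 3 via 0R1]
9. s, 1   [&-rule on 8]
10. ~q, 1   [&-rule on 8]
11. ~(s & ~q), 2   [<>-rule on 7: fresh world 2, 1R2]
12. s & ~q, 2   [~<>-rule on 3 via 0R2]
13. s, 2   [&-rule on 12]
14. ~q, 2   [&-rule on 12]
15. q, 2   [~&-rule on 11 (branches; this branch)]
Accessibility: 0R0, 0R1, 0R2, 1R0, 1R1, 1R2, 2R0, 2R1, 2R2
Branch closes: q and ~q both at 2.
All branches of the tableau close; one closing branch shown above.

Unsatisfiable (every branch closes)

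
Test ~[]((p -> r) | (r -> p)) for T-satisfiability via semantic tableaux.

Unsatisfiable (every branch closes)

1. ~[]((p -> r) | (r -> p)), u
2. ~((p -> r) | (r -> p)), v   [~[]-rule on 1: fresh world v, uRv]
3. ~(p -> r), v   [~|-rule on 2]
4. ~(r -> p), v   [~|-rule on 2]
5. p, v   [~->-rule on 3]
6. ~r, v   [~->-rule on 3]
7. r, v   [~->-rule on 4]
8. ~p, v   [~->-rule on 4]
Accessibility: uRu, uRv, vRv
Branch closes: r and ~r both at v.
Every branch closes; the branch above is one of them.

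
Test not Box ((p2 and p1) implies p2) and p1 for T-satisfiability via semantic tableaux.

No, unsatisfiable

1. not Box ((p2 and p1) implies p2) and p1, w0
2. not Box ((p2 and p1) implies p2), w0
3. p1, w0
4. not ((p2 and p1) implies p2), w1
5. p2 and p1, w1
6. not p2, w1
7. p2, w1
8. p1, w1
Accessibility: w0Rw0, w0Rw1, w1Rw1
Branch closes: p2 and not p2 both at w1.
All branches of the tableau close; one closing branch shown above.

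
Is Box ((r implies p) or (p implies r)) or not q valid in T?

Tableau for the negation not (Box ((r implies p) or (p implies r)) or not q):
1. not (Box ((r implies p) or (p implies r)) or not q), 0
2. not Box ((r implies p) or (p implies r)), 0
3. q, 0
4. not ((r implies p) or (p implies r)), 1
5. not (r implies p), 1
6. not (p implies r), 1
7. r, 1
8. not p, 1
9. p, 1
10. not r, 1
Accessibility: 0R0, 0R1, 1R1
Branch closes: p and not p both at 1.
Every branch of the negation's tableau closes; the branch above is one of them.

Valid in T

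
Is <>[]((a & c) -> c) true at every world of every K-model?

Not valid

Tableau for the negation ~<>[]((a & c) -> c):
1. ~<>[]((a & c) -> c), 0
The negation has an open branch (countermodel exists).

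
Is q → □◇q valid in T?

Tableau for the negation ¬(q → □◇q):
1. ¬(q → □◇q), u
2. q, u
3. ¬□◇q, u
4. ¬◇q, v
5. ¬q, v
Accessibility: uRu, uRv, vRv
The negation has an open branch (countermodel exists).

Invalid (countermodel exists)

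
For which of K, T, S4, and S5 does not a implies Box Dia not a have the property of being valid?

S5

S4-tableau for the negation not (not a implies Box Dia not a):
1. not (not a implies Box Dia not a), u
2. not a, u
3. not Box Dia not a, u
4. not Dia not a, v
5. a, v
Accessibility: uRu, uRv, vRv
Complete open branch: countermodel on an S4-frame, so not valid in S4, nor in K, T (the same frame is also a K-frame and a T-frame).
S5-tableau for the negation not (not a implies Box Dia not a):
1. not (not a implies Box Dia not a), u
2. not a, u
3. not Box Dia not a, u
4. not Dia not a, v
5. a, u
Accessibility: uRu, uRv, vRu, vRv
Branch closes: a and not a both at u.
Every branch closes (one shown): valid in S5.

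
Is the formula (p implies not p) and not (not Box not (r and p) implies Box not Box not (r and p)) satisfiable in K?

1. (p implies not p) and not (not Box not (r and p) implies Box not Box not (r and p)), w0
2. p implies not p, w0
3. not (not Box not (r and p) implies Box not Box not (r and p)), w0
4. not Box not (r and p), w0
5. not Box not Box not (r and p), w0
6. not p, w0
7. r and p, w1
8. r, w1
9. p, w1
10. Box not (r and p), w2
Accessibility: w0Rw1, w0Rw2

Yes, satisfiable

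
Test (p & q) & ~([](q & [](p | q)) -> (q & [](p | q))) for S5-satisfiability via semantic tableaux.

No, unsatisfiable

1. (p & q) & ~([](q & [](p | q)) -> (q & [](p | q))), w0
2. p & q, w0
3. ~([](q & [](p | q)) -> (q & [](p | q))), w0
4. p, w0
5. q, w0
6. [](q & [](p | q)), w0
7. ~(q & [](p | q)), w0
8. q & [](p | q), w0
9. [](p | q), w0
10. p | q, w0
11. ~[](p | q), w0
12. ~(p | q), w1
13. ~p, w1
14. ~q, w1
15. q & [](p | q), w1
16. q, w1
17. [](p | q), w1
Accessibility: w0Rw0, w0Rw1, w1Rw0, w1Rw1
Branch closes: q and ~q both at w1.
Every branch closes; the branch above is one of them.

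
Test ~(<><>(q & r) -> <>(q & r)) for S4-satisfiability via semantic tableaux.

1. ~(<><>(q & r) -> <>(q & r)), u
2. <><>(q & r), u
3. ~<>(q & r), u
4. ~(q & r), u
5. ~r, u
6. <>(q & r), v
7. ~(q & r), v
8. ~r, v
9. q & r, w
10. q, w
11. r, w
12. ~(q & r), w
13. ~r, w
Accessibility: uRu, uRv, uRw, vRv, vRw, wRw
Branch closes: r and ~r both at w.
(One branch shown.) All branches close.

No, unsatisfiable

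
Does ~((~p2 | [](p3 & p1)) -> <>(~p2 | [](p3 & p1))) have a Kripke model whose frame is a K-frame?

Satisfiable

1. ~((~p2 | [](p3 & p1)) -> <>(~p2 | [](p3 & p1))), u
2. ~p2 | [](p3 & p1), u
3. ~<>(~p2 | [](p3 & p1)), u
4. [](p3 & p1), u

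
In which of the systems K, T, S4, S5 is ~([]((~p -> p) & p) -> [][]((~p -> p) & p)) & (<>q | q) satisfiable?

K, T

T-tableau for the formula:
1. ~([]((~p -> p) & p) -> [][]((~p -> p) & p)) & (<>q | q), 0
2. ~([]((~p -> p) & p) -> [][]((~p -> p) & p)), 0
3. <>q | q, 0
4. []((~p -> p) & p), 0
5. ~[][]((~p -> p) & p), 0
6. (~p -> p) & p, 0
7. ~p -> p, 0
8. p, 0
9. q, 0
10. ~[]((~p -> p) & p), 1
11. (~p -> p) & p, 1
12. ~p -> p, 1
13. p, 1
14. ~((~p -> p) & p), 2
15. ~p, 2
Accessibility: 0R0, 0R1, 1R1, 1R2, 2R2
Complete open branch: satisfiable in T, hence also in K (this T-model is also a K-model).
S4-tableau for the formula:
1. ~([]((~p -> p) & p) -> [][]((~p -> p) & p)) & (<>q | q), 0
2. ~([]((~p -> p) & p) -> [][]((~p -> p) & p)), 0
3. <>q | q, 0
4. []((~p -> p) & p), 0
5. ~[][]((~p -> p) & p), 0
6. (~p -> p) & p, 0
7. ~p -> p, 0
8. p, 0
9. <>q, 0
10. ~[]((~p -> p) & p), 1
11. (~p -> p) & p, 1
12. ~p -> p, 1
13. p, 1
14. q, 2
15. (~p -> p) & p, 2
16. ~p -> p, 2
17. p, 2
18. ~((~p -> p) & p), 3
19. (~p -> p) & p, 3
20. ~p -> p, 3
21. p, 3
22. ~(~p -> p), 3
23. ~p, 3
Accessibility: 0R0, 0R1, 0R2, 0R3, 1R1, 1R3, 2R2, 3R3
Branch closes: p and ~p both at 3.
Every branch closes (one shown): unsatisfiable in S4, hence also in S5 (every S5-frame is an S4-frame).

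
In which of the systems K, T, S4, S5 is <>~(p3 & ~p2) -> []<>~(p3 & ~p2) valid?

S5

S5-tableau for the negation ~(<>~(p3 & ~p2) -> []<>~(p3 & ~p2)):
1. ~(<>~(p3 & ~p2) -> []<>~(p3 & ~p2)), 0
2. <>~(p3 & ~p2), 0
3. ~[]<>~(p3 & ~p2), 0
4. ~(p3 & ~p2), 1
5. p2, 1
6. ~<>~(p3 & ~p2), 2
7. p3 & ~p2, 0
8. p3, 0
9. ~p2, 0
10. p3 & ~p2, 1
11. p3, 1
12. ~p2, 1
Accessibility: 0R0, 0R1, 0R2, 1R0, 1R1, 1R2, 2R0, 2R1, 2R2
Branch closes: p2 and ~p2 both at 1.
Every branch closes (one shown): valid in S5.
S4-tableau for the negation ~(<>~(p3 & ~p2) -> []<>~(p3 & ~p2)):
1. ~(<>~(p3 & ~p2) -> []<>~(p3 & ~p2)), 0
2. <>~(p3 & ~p2), 0
3. ~[]<>~(p3 & ~p2), 0
4. ~(p3 & ~p2), 1
5. p2, 1
6. ~<>~(p3 & ~p2), 2
7. p3 & ~p2, 2
8. p3, 2
9. ~p2, 2
Accessibility: 0R0, 0R1, 0R2, 1R1, 2R2
Complete open branch: countermodel on an S4-frame, so not valid in S4, nor in K, T (the same frame is also a K-frame and a T-frame).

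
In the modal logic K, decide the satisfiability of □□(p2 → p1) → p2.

Satisfiable

1. □□(p2 → p1) → p2, 0
2. p2, 0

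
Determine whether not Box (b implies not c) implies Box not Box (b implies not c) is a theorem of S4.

Invalid (countermodel exists)

Tableau for the negation not (not Box (b implies not c) implies Box not Box (b implies not c)):
1. not (not Box (b implies not c) implies Box not Box (b implies not c)), w0
2. not Box (b implies not c), w0
3. not Box not Box (b implies not c), w0
4. not (b implies not c), w1
5. b, w1
6. c, w1
7. Box (b implies not c), w2
8. b implies not c, w2
9. not c, w2
Accessibility: w0Rw0, w0Rw1, w0Rw2, w1Rw1, w2Rw2
The negation has an open branch (countermodel exists).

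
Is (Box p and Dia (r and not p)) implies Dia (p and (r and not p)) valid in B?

Tableau for the negation not ((Box p and Dia (r and not p)) implies Dia (p and (r and not p))):
1. not ((Box p and Dia (r and not p)) implies Dia (p and (r and not p))), u
2. Box p and Dia (r and not p), u   [neg-implies-rule on 1]
3. not Dia (p and (r and not p)), u   [neg-implies-rule on 1]
4. Box p, u   [and-rule on 2]
5. Dia (r and not p), u   [and-rule on 2]
6. not (p and (r and not p)), u   [neg-Dia-rule on 3 via uRu]
7. p, u   [Box-rule on 4 via uRu]
8. not (r and not p), u   [neg-and-rule on 6 (branches; this branch)]
9. r and not p, v   [Dia-rule on 5: fresh world v, uRv]
10. r, v   [and-rule on 9]
11. not p, v   [and-rule on 9]
12. not (p and (r and not p)), v   [neg-Dia-rule on 3 via uRv]
13. p, v   [Box-rule on 4 via uRv]
Accessibility: uRu, uRv, vRu, vRv
Branch closes: p and not p both at v.
All branches of the negation close; one closing branch shown above.

Valid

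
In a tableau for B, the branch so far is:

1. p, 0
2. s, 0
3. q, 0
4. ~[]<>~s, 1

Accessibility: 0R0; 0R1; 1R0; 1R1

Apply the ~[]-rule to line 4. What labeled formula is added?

a fresh world 2 with 1R2, and ~<>~s at 2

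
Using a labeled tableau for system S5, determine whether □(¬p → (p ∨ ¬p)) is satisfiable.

1. □(¬p → (p ∨ ¬p)), u
2. ¬p → (p ∨ ¬p), u
3. p ∨ ¬p, u
4. ¬p, u
Accessibility: uRu

Yes, satisfiable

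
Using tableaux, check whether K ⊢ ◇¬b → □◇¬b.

Tableau for the negation ¬(◇¬b → □◇¬b):
1. ¬(◇¬b → □◇¬b), 0
2. ◇¬b, 0
3. ¬□◇¬b, 0
4. ¬b, 1
5. ¬◇¬b, 2
Accessibility: 0R1, 0R2
The negation has an open branch (countermodel exists).

No, not valid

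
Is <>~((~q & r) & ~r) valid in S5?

Tableau for the negation ~<>~((~q & r) & ~r):
1. ~<>~((~q & r) & ~r), w0
2. (~q & r) & ~r, w0
3. ~q & r, w0
4. ~r, w0
5. ~q, w0
6. r, w0
Accessibility: w0Rw0
Branch closes: r and ~r both at w0.
Every branch of the negation's tableau closes; the branch above is one of them.

Valid in S5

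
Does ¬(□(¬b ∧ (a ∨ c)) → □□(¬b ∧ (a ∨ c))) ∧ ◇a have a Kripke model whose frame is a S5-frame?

1. ¬(□(¬b ∧ (a ∨ c)) → □□(¬b ∧ (a ∨ c))) ∧ ◇a, u
2. ¬(□(¬b ∧ (a ∨ c)) → □□(¬b ∧ (a ∨ c))), u
3. ◇a, u
4. □(¬b ∧ (a ∨ c)), u
5. ¬□□(¬b ∧ (a ∨ c)), u
6. ¬b ∧ (a ∨ c), u
7. ¬b, u
8. a ∨ c, u
9. c, u
10. a, v
11. ¬b ∧ (a ∨ c), v
12. ¬b, v
13. a ∨ c, v
14. c, v
15. ¬□(¬b ∧ (a ∨ c)), w
16. ¬b ∧ (a ∨ c), w
17. ¬b, w
18. a ∨ c, w
19. c, w
20. ¬(¬b ∧ (a ∨ c)), x
21. ¬b ∧ (a ∨ c), x
22. ¬b, x
23. a ∨ c, x
24. ¬(a ∨ c), x
25. ¬a, x
26. ¬c, x
27. c, x
Accessibility: uRu, uRv, uRw, uRx, vRu, vRv, vRw, vRx, wRu, wRv, wRw, wRx, xRu, xRv, xRw, xRx
Branch closes: c and ¬c both at x.
Every branch closes; the branch above is one of them.

Unsatisfiable (every branch closes)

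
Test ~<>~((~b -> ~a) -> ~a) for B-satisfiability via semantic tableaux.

Satisfiable

1. ~<>~((~b -> ~a) -> ~a), 0
2. (~b -> ~a) -> ~a, 0   [~<>-rule on 1 via 0R0]
3. ~a, 0   [->-rule on 2 (branches; this branch)]
Accessibility: 0R0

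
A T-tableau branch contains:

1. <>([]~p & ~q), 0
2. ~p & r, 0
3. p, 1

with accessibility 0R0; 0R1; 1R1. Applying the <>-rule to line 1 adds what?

a fresh world 2 with 0R2, and []~p & ~q at 2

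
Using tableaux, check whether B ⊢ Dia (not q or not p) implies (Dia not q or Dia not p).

Tableau for the negation not (Dia (not q or not p) implies (Dia not q or Dia not p)):
1. not (Dia (not q or not p) implies (Dia not q or Dia not p)), u
2. Dia (not q or not p), u   [neg-implies-rule on 1]
3. not (Dia not q or Dia not p), u   [neg-implies-rule on 1]
4. not Dia not q, u   [neg-or-rule on 3]
5. not Dia not p, u   [neg-or-rule on 3]
6. q, u   [neg-Dia-rule on 4 via uRu]
7. p, u   [neg-Dia-rule on 5 via uRu]
8. not q or not p, v   [Dia-rule on 2: fresh world v, uRv]
9. q, v   [neg-Dia-rule on 4 via uRv]
10. p, v   [neg-Dia-rule on 5 via uRv]
11. not p, v   [or-rule on 8 (branches; this branch)]
Accessibility: uRu, uRv, vRu, vRv
Branch closes: p and not p both at v.
Every branch of the negation's tableau closes; the branch above is one of them.

Valid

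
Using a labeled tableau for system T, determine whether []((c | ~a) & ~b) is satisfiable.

1. []((c | ~a) & ~b), 0
2. (c | ~a) & ~b, 0
3. c | ~a, 0
4. ~b, 0
5. ~a, 0
Accessibility: 0R0

Satisfiable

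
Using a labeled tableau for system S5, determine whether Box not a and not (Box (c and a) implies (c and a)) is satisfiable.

Unsatisfiable

1. Box not a and not (Box (c and a) implies (c and a)), 0
2. Box not a, 0
3. not (Box (c and a) implies (c and a)), 0
4. Box (c and a), 0
5. not (c and a), 0
6. not a, 0
7. c and a, 0
8. c, 0
9. a, 0
Accessibility: 0R0
Branch closes: a and not a both at 0.
(One branch shown.) All branches close.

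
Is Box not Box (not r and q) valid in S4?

No, not valid

Tableau for the negation not Box not Box (not r and q):
1. not Box not Box (not r and q), w0
2. Box (not r and q), w1   [neg-Box-rule on 1: fresh world w1, w0Rw1]
3. not r and q, w1   [Box-rule on 2 via w1Rw1]
4. not r, w1   [and-rule on 3]
5. q, w1   [and-rule on 3]
Accessibility: w0Rw0, w0Rw1, w1Rw1
The negation has an open branch (countermodel exists).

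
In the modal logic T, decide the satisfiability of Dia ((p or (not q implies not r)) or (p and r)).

1. Dia ((p or (not q implies not r)) or (p and r)), u
2. (p or (not q implies not r)) or (p and r), v
3. p and r, v
4. p, v
5. r, v
Accessibility: uRu, uRv, vRv

Satisfiable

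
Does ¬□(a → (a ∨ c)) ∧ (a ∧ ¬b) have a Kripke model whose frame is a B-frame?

1. ¬□(a → (a ∨ c)) ∧ (a ∧ ¬b), 0
2. ¬□(a → (a ∨ c)), 0
3. a ∧ ¬b, 0
4. a, 0
5. ¬b, 0
6. ¬(a → (a ∨ c)), 1
7. a, 1
8. ¬(a ∨ c), 1
9. ¬a, 1
10. ¬c, 1
Accessibility: 0R0, 0R1, 1R0, 1R1
Branch closes: a and ¬a both at 1.
All branches of the tableau close; one closing branch shown above.

No, unsatisfiable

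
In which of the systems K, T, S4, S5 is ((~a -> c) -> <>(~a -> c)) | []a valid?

T, S4, S5

K-tableau for the negation ~(((~a -> c) -> <>(~a -> c)) | []a):
1. ~(((~a -> c) -> <>(~a -> c)) | []a), u
2. ~((~a -> c) -> <>(~a -> c)), u
3. ~[]a, u
4. ~a -> c, u
5. ~<>(~a -> c), u
6. c, u
7. ~a, v
8. ~(~a -> c), v
9. ~c, v
Accessibility: uRv
Complete open branch: countermodel on a K-frame, so not valid in K.
T-tableau for the negation ~(((~a -> c) -> <>(~a -> c)) | []a):
1. ~(((~a -> c) -> <>(~a -> c)) | []a), u
2. ~((~a -> c) -> <>(~a -> c)), u
3. ~[]a, u
4. ~a -> c, u
5. ~<>(~a -> c), u
6. ~(~a -> c), u
7. ~a, u
8. ~c, u
9. c, u
Accessibility: uRu
Branch closes: c and ~c both at u.
Every branch closes (one shown): valid in T, hence also in S4, S5 (every theorem of T is a theorem of S4 and S5).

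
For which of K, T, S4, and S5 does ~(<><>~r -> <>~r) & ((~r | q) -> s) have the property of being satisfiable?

S4-tableau for the formula:
1. ~(<><>~r -> <>~r) & ((~r | q) -> s), 0
2. ~(<><>~r -> <>~r), 0
3. (~r | q) -> s, 0
4. <><>~r, 0
5. ~<>~r, 0
6. r, 0
7. ~(~r | q), 0
8. ~q, 0
9. <>~r, 1
10. r, 1
11. ~r, 2
12. r, 2
Accessibility: 0R0, 0R1, 0R2, 1R1, 1R2, 2R2
Branch closes: r and ~r both at 2.
Every branch closes (one shown): unsatisfiable in S4, hence also in S5 (every S5-frame is an S4-frame).
T-tableau for the formula:
1. ~(<><>~r -> <>~r) & ((~r | q) -> s), 0
2. ~(<><>~r -> <>~r), 0
3. (~r | q) -> s, 0
4. <><>~r, 0
5. ~<>~r, 0
6. r, 0
7. s, 0
8. <>~r, 1
9. r, 1
10. ~r, 2
Accessibility: 0R0, 0R1, 1R1, 1R2, 2R2
Complete open branch: satisfiable in T, hence also in K (this T-model is also a K-model).

K, T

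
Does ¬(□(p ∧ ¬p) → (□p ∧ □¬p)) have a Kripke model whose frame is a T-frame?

1. ¬(□(p ∧ ¬p) → (□p ∧ □¬p)), u
2. □(p ∧ ¬p), u
3. ¬(□p ∧ □¬p), u
4. p ∧ ¬p, u
5. p, u
6. ¬p, u
Accessibility: uRu
Branch closes: p and ¬p both at u.
Every branch closes; the branch above is one of them.

Unsatisfiable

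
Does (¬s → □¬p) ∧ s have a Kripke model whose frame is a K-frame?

1. (¬s → □¬p) ∧ s, 0
2. ¬s → □¬p, 0   [∧-rule on 1]
3. s, 0   [∧-rule on 1]
4. □¬p, 0   [→-rule on 2 (branches; this branch)]

Yes, satisfiable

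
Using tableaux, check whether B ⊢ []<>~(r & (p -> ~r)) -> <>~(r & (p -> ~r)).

Tableau for the negation ~([]<>~(r & (p -> ~r)) -> <>~(r & (p -> ~r))):
1. ~([]<>~(r & (p -> ~r)) -> <>~(r & (p -> ~r))), w0
2. []<>~(r & (p -> ~r)), w0
3. ~<>~(r & (p -> ~r)), w0
4. <>~(r & (p -> ~r)), w0
5. r & (p -> ~r), w0
6. r, w0
7. p -> ~r, w0
8. ~p, w0
9. ~(r & (p -> ~r)), w1
10. <>~(r & (p -> ~r)), w1
11. r & (p -> ~r), w1
12. r, w1
13. p -> ~r, w1
14. ~(p -> ~r), w1
15. p, w1
16. ~r, w1
Accessibility: w0Rw0, w0Rw1, w1Rw0, w1Rw1
Branch closes: r and ~r both at w1.
All branches of the negation close; one closing branch shown above.

Yes, valid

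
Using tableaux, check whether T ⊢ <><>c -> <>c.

Invalid (countermodel exists)

Tableau for the negation ~(<><>c -> <>c):
1. ~(<><>c -> <>c), w0
2. <><>c, w0
3. ~<>c, w0
4. ~c, w0
5. <>c, w1
6. ~c, w1
7. c, w2
Accessibility: w0Rw0, w0Rw1, w1Rw1, w1Rw2, w2Rw2
The negation has an open branch (countermodel exists).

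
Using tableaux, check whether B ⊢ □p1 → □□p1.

No, not valid

Tableau for the negation ¬(□p1 → □□p1):
1. ¬(□p1 → □□p1), 0
2. □p1, 0
3. ¬□□p1, 0
4. p1, 0
5. ¬□p1, 1
6. p1, 1
7. ¬p1, 2
Accessibility: 0R0, 0R1, 1R0, 1R1, 1R2, 2R1, 2R2
The negation has an open branch (countermodel exists).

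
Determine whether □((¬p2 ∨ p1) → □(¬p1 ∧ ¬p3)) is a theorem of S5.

Not valid

Tableau for the negation ¬□((¬p2 ∨ p1) → □(¬p1 ∧ ¬p3)):
1. ¬□((¬p2 ∨ p1) → □(¬p1 ∧ ¬p3)), 0
2. ¬((¬p2 ∨ p1) → □(¬p1 ∧ ¬p3)), 1   [¬□-rule on 1: fresh world 1, 0R1]
3. ¬p2 ∨ p1, 1   [¬→-rule on 2]
4. ¬□(¬p1 ∧ ¬p3), 1   [¬→-rule on 2]
5. p1, 1   [∨-rule on 3 (branches; this branch)]
6. ¬(¬p1 ∧ ¬p3), 2   [¬□-rule on 4: fresh world 2, 1R2]
7. p3, 2   [¬∧-rule on 6 (branches; this branch)]
Accessibility: 0R0, 0R1, 0R2, 1R0, 1R1, 1R2, 2R0, 2R1, 2R2
The negation has an open branch (countermodel exists).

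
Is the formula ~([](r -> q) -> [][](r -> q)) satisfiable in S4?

1. ~([](r -> q) -> [][](r -> q)), w0
2. [](r -> q), w0   [~->-rule on 1]
3. ~[][](r -> q), w0   [~->-rule on 1]
4. r -> q, w0   [[]-rule on 2 via w0Rw0]
5. q, w0   [->-rule on 4 (branches; this branch)]
6. ~[](r -> q), w1   [~[]-rule on 3: fresh world w1, w0Rw1]
7. r -> q, w1   [[]-rule on 2 via w0Rw1]
8. q, w1   [->-rule on 7 (branches; this branch)]
9. ~(r -> q), w2   [~[]-rule on 6: fresh world w2, w1Rw2]
10. r, w2   [~->-rule on 9]
11. ~q, w2   [~->-rule on 9]
12. r -> q, w2   [[]-rule on 2 via w0Rw2]
13. q, w2   [->-rule on 12 (branches; this branch)]
Accessibility: w0Rw0, w0Rw1, w0Rw2, w1Rw1, w1Rw2, w2Rw2
Branch closes: q and ~q both at w2.
All branches of the tableau close; one closing branch shown above.

Unsatisfiable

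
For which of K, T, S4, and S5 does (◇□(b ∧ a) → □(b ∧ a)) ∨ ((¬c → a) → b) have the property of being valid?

S5-tableau for the negation ¬((◇□(b ∧ a) → □(b ∧ a)) ∨ ((¬c → a) → b)):
1. ¬((◇□(b ∧ a) → □(b ∧ a)) ∨ ((¬c → a) → b)), u
2. ¬(◇□(b ∧ a) → □(b ∧ a)), u
3. ¬((¬c → a) → b), u
4. ◇□(b ∧ a), u
5. ¬□(b ∧ a), u
6. ¬c → a, u
7. ¬b, u
8. a, u
9. □(b ∧ a), v
10. b ∧ a, u
11. b, u
Accessibility: uRu, uRv, vRu, vRv
Branch closes: b and ¬b both at u.
Every branch closes (one shown): valid in S5.
S4-tableau for the negation ¬((◇□(b ∧ a) → □(b ∧ a)) ∨ ((¬c → a) → b)):
1. ¬((◇□(b ∧ a) → □(b ∧ a)) ∨ ((¬c → a) → b)), u
2. ¬(◇□(b ∧ a) → □(b ∧ a)), u
3. ¬((¬c → a) → b), u
4. ◇□(b ∧ a), u
5. ¬□(b ∧ a), u
6. ¬c → a, u
7. ¬b, u
8. a, u
9. □(b ∧ a), v
10. b ∧ a, v
11. b, v
12. a, v
13. ¬(b ∧ a), w
14. ¬a, w
Accessibility: uRu, uRv, uRw, vRv, wRw
Complete open branch: countermodel on an S4-frame, so not valid in S4, nor in K, T (the same frame is also a K-frame and a T-frame).

S5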